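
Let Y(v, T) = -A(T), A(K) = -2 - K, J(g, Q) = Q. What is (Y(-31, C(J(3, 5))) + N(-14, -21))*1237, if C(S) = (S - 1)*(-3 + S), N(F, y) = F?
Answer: -4948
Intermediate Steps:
C(S) = (-1 + S)*(-3 + S)
Y(v, T) = 2 + T (Y(v, T) = -(-2 - T) = 2 + T)
(Y(-31, C(J(3, 5))) + N(-14, -21))*1237 = ((2 + (3 + 5**2 - 4*5)) - 14)*1237 = ((2 + (3 + 25 - 20)) - 14)*1237 = ((2 + 8) - 14)*1237 = (10 - 14)*1237 = -4*1237 = -4948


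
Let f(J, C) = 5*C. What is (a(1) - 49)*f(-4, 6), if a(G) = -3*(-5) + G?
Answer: -990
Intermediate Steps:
a(G) = 15 + G
(a(1) - 49)*f(-4, 6) = ((15 + 1) - 49)*(5*6) = (16 - 49)*30 = -33*30 = -990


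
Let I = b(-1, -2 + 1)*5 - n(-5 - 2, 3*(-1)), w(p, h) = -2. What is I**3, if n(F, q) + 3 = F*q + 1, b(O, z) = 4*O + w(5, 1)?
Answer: -117649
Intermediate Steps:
b(O, z) = -2 + 4*O (b(O, z) = 4*O - 2 = -2 + 4*O)
n(F, q) = -2 + F*q (n(F, q) = -3 + (F*q + 1) = -3 + (1 + F*q) = -2 + F*q)
I = -49 (I = (-2 + 4*(-1))*5 - (-2 + (-5 - 2)*(3*(-1))) = (-2 - 4)*5 - (-2 - 7*(-3)) = -6*5 - (-2 + 21) = -30 - 1*19 = -30 - 19 = -49)
I**3 = (-49)**3 = -117649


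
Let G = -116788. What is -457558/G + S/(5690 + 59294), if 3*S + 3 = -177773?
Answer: 4277483983/1423003386 ≈ 3.0060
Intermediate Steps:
S = -177776/3 (S = -1 + (1/3)*(-177773) = -1 - 177773/3 = -177776/3 ≈ -59259.)
-457558/G + S/(5690 + 59294) = -457558/(-116788) - 177776/(3*(5690 + 59294)) = -457558*(-1/116788) - 177776/3/64984 = 228779/58394 - 177776/3*1/64984 = 228779/58394 - 22222/24369 = 4277483983/1423003386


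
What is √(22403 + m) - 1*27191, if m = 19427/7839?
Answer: -27191 + 8*√2390303591/2613 ≈ -27041.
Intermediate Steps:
m = 19427/7839 (m = 19427*(1/7839) = 19427/7839 ≈ 2.4782)
√(22403 + m) - 1*27191 = √(22403 + 19427/7839) - 1*27191 = √(175636544/7839) - 27191 = 8*√2390303591/2613 - 27191 = -27191 + 8*√2390303591/2613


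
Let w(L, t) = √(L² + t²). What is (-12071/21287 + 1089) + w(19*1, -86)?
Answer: 23169472/21287 + √7757 ≈ 1176.5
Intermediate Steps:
(-12071/21287 + 1089) + w(19*1, -86) = (-12071/21287 + 1089) + √((19*1)² + (-86)²) = (-12071*1/21287 + 1089) + √(19² + 7396) = (-12071/21287 + 1089) + √(361 + 7396) = 23169472/21287 + √7757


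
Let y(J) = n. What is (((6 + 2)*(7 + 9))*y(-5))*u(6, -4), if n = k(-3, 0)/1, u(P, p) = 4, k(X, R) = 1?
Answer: 512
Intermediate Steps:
n = 1 (n = 1/1 = 1*1 = 1)
y(J) = 1
(((6 + 2)*(7 + 9))*y(-5))*u(6, -4) = (((6 + 2)*(7 + 9))*1)*4 = ((8*16)*1)*4 = (128*1)*4 = 128*4 = 512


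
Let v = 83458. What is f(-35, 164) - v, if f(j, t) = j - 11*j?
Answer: -83108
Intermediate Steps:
f(j, t) = -10*j
f(-35, 164) - v = -10*(-35) - 1*83458 = 350 - 83458 = -83108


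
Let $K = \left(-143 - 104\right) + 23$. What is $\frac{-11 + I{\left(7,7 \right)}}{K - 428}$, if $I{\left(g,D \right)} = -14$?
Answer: $\frac{25}{652} \approx 0.038344$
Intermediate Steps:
$K = -224$ ($K = -247 + 23 = -224$)
$\frac{-11 + I{\left(7,7 \right)}}{K - 428} = \frac{-11 - 14}{-224 - 428} = - \frac{25}{-652} = \left(-25\right) \left(- \frac{1}{652}\right) = \frac{25}{652}$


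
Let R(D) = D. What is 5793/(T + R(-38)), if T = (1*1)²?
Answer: -5793/37 ≈ -156.57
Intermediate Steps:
T = 1 (T = 1² = 1)
5793/(T + R(-38)) = 5793/(1 - 38) = 5793/(-37) = 5793*(-1/37) = -5793/37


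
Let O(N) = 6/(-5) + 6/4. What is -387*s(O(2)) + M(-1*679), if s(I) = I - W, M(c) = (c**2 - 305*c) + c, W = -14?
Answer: 6619229/10 ≈ 6.6192e+5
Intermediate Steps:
M(c) = c**2 - 304*c
O(N) = 3/10 (O(N) = 6*(-1/5) + 6*(1/4) = -6/5 + 3/2 = 3/10)
s(I) = 14 + I (s(I) = I - 1*(-14) = I + 14 = 14 + I)
-387*s(O(2)) + M(-1*679) = -387*(14 + 3/10) + (-1*679)*(-304 - 1*679) = -387*143/10 - 679*(-304 - 679) = -55341/10 - 679*(-983) = -55341/10 + 667457 = 6619229/10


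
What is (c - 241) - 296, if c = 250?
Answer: -287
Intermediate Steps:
(c - 241) - 296 = (250 - 241) - 296 = 9 - 296 = -287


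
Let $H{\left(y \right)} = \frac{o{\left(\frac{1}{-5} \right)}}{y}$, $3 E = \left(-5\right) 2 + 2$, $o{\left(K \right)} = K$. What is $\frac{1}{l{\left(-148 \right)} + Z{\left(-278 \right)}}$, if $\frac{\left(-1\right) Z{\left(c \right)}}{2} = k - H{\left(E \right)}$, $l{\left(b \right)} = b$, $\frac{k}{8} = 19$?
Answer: $- \frac{20}{9037} \approx -0.0022131$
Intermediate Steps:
$E = - \frac{8}{3}$ ($E = \frac{\left(-5\right) 2 + 2}{3} = \frac{-10 + 2}{3} = \frac{1}{3} \left(-8\right) = - \frac{8}{3} \approx -2.6667$)
$k = 152$ ($k = 8 \cdot 19 = 152$)
$H{\left(y \right)} = - \frac{1}{5 y}$ ($H{\left(y \right)} = \frac{1}{\left(-5\right) y} = - \frac{1}{5 y}$)
$Z{\left(c \right)} = - \frac{6077}{20}$ ($Z{\left(c \right)} = - 2 \left(152 - - \frac{1}{5 \left(- \frac{8}{3}\right)}\right) = - 2 \left(152 - \left(- \frac{1}{5}\right) \left(- \frac{3}{8}\right)\right) = - 2 \left(152 - \frac{3}{40}\right) = \left(-2\right) \frac{6077}{40} = - \frac{6077}{20}$)
$\frac{1}{l{\left(-148 \right)} + Z{\left(-278 \right)}} = \frac{1}{-148 - \frac{6077}{20}} = \frac{1}{- \frac{9037}{20}} = - \frac{20}{9037}$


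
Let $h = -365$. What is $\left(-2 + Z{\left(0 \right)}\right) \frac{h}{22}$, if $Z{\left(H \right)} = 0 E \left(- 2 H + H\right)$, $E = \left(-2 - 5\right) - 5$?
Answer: $\frac{365}{11} \approx 33.182$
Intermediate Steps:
$E = -12$ ($E = -7 - 5 = -12$)
$Z{\left(H \right)} = 0$ ($Z{\left(H \right)} = 0 \left(-12\right) \left(- 2 H + H\right) = 0 \left(- H\right) = 0$)
$\left(-2 + Z{\left(0 \right)}\right) \frac{h}{22} = \left(-2 + 0\right) \left(- \frac{365}{22}\right) = - 2 \left(\left(-365\right) \frac{1}{22}\right) = \left(-2\right) \left(- \frac{365}{22}\right) = \frac{365}{11}$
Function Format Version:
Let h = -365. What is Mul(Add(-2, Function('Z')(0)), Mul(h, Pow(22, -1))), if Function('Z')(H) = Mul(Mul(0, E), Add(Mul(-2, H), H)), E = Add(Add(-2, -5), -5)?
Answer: Rational(365, 11) ≈ 33.182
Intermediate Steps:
E = -12 (E = Add(-7, -5) = -12)
Function('Z')(H) = 0 (Function('Z')(H) = Mul(Mul(0, -12), Add(Mul(-2, H), H)) = Mul(0, Mul(-1, H)) = 0)
Mul(Add(-2, Function('Z')(0)), Mul(h, Pow(22, -1))) = Mul(Add(-2, 0), Mul(-365, Pow(22, -1))) = Mul(-2, Mul(-365, Rational(1, 22))) = Mul(-2, Rational(-365, 22)) = Rational(365, 11)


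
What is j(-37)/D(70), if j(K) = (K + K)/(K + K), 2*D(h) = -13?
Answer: -2/13 ≈ -0.15385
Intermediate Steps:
D(h) = -13/2 (D(h) = (1/2)*(-13) = -13/2)
j(K) = 1 (j(K) = (2*K)/((2*K)) = (2*K)*(1/(2*K)) = 1)
j(-37)/D(70) = 1/(-13/2) = 1*(-2/13) = -2/13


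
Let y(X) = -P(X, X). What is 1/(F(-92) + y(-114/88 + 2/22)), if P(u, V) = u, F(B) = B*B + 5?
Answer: 44/372689 ≈ 0.00011806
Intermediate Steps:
F(B) = 5 + B**2 (F(B) = B**2 + 5 = 5 + B**2)
y(X) = -X
1/(F(-92) + y(-114/88 + 2/22)) = 1/((5 + (-92)**2) - (-114/88 + 2/22)) = 1/((5 + 8464) - (-114*1/88 + 2*(1/22))) = 1/(8469 - (-57/44 + 1/11)) = 1/(8469 - 1*(-53/44)) = 1/(8469 + 53/44) = 1/(372689/44) = 44/372689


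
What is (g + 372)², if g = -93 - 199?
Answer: 6400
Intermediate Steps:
g = -292
(g + 372)² = (-292 + 372)² = 80² = 6400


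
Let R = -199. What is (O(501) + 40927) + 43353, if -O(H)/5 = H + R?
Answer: 82770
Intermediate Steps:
O(H) = 995 - 5*H (O(H) = -5*(H - 199) = -5*(-199 + H) = 995 - 5*H)
(O(501) + 40927) + 43353 = ((995 - 5*501) + 40927) + 43353 = ((995 - 2505) + 40927) + 43353 = (-1510 + 40927) + 43353 = 39417 + 43353 = 82770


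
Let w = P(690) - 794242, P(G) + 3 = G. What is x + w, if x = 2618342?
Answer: 1824787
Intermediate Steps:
P(G) = -3 + G
w = -793555 (w = (-3 + 690) - 794242 = 687 - 794242 = -793555)
x + w = 2618342 - 793555 = 1824787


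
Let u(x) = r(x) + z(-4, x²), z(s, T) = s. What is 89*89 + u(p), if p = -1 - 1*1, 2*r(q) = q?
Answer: 7916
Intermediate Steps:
r(q) = q/2
p = -2 (p = -1 - 1 = -2)
u(x) = -4 + x/2 (u(x) = x/2 - 4 = -4 + x/2)
89*89 + u(p) = 89*89 + (-4 + (½)*(-2)) = 7921 + (-4 - 1) = 7921 - 5 = 7916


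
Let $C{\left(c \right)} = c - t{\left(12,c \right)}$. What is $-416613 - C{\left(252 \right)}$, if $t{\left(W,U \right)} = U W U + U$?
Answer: $345435$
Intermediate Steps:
$t{\left(W,U \right)} = U + W U^{2}$ ($t{\left(W,U \right)} = W U^{2} + U = U + W U^{2}$)
$C{\left(c \right)} = c - c \left(1 + 12 c\right)$ ($C{\left(c \right)} = c - c \left(1 + c 12\right) = c - c \left(1 + 12 c\right)$)
$-416613 - C{\left(252 \right)} = -416613 - - 12 \cdot 252^{2} = -416613 - \left(-12\right) 63504 = -416613 - -762048 = -416613 + 762048 = 345435$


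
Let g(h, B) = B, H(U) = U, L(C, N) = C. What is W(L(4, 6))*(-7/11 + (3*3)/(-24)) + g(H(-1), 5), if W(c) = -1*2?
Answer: 309/44 ≈ 7.0227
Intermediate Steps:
W(c) = -2
W(L(4, 6))*(-7/11 + (3*3)/(-24)) + g(H(-1), 5) = -2*(-7/11 + (3*3)/(-24)) + 5 = -2*(-7*1/11 + 9*(-1/24)) + 5 = -2*(-7/11 - 3/8) + 5 = -2*(-89/88) + 5 = 89/44 + 5 = 309/44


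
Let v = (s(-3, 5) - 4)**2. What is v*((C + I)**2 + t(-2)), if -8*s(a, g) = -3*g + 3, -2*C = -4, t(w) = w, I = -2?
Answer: -25/2 ≈ -12.500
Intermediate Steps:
C = 2 (C = -1/2*(-4) = 2)
s(a, g) = -3/8 + 3*g/8 (s(a, g) = -(-3*g + 3)/8 = -(3 - 3*g)/8 = -3/8 + 3*g/8)
v = 25/4 (v = ((-3/8 + (3/8)*5) - 4)**2 = ((-3/8 + 15/8) - 4)**2 = (3/2 - 4)**2 = (-5/2)**2 = 25/4 ≈ 6.2500)
v*((C + I)**2 + t(-2)) = 25*((2 - 2)**2 - 2)/4 = 25*(0**2 - 2)/4 = 25*(0 - 2)/4 = (25/4)*(-2) = -25/2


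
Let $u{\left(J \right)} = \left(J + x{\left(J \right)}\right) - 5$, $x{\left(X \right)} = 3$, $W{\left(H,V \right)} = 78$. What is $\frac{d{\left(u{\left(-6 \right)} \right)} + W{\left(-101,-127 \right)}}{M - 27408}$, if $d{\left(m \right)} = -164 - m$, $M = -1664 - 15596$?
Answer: $\frac{3}{1718} \approx 0.0017462$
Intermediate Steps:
$M = -17260$
$u{\left(J \right)} = -2 + J$ ($u{\left(J \right)} = \left(J + 3\right) - 5 = \left(3 + J\right) - 5 = -2 + J$)
$\frac{d{\left(u{\left(-6 \right)} \right)} + W{\left(-101,-127 \right)}}{M - 27408} = \frac{\left(-164 - \left(-2 - 6\right)\right) + 78}{-17260 - 27408} = \frac{\left(-164 - -8\right) + 78}{-44668} = \left(\left(-164 + 8\right) + 78\right) \left(- \frac{1}{44668}\right) = \left(-156 + 78\right) \left(- \frac{1}{44668}\right) = \left(-78\right) \left(- \frac{1}{44668}\right) = \frac{3}{1718}$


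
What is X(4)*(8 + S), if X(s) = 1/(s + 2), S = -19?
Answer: -11/6 ≈ -1.8333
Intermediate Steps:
X(s) = 1/(2 + s)
X(4)*(8 + S) = (8 - 19)/(2 + 4) = -11/6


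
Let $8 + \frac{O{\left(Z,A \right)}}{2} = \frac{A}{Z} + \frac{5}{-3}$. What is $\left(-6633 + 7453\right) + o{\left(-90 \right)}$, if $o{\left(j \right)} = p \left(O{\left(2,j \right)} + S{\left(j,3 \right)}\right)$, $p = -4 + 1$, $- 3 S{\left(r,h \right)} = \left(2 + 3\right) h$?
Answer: $1163$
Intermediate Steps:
$O{\left(Z,A \right)} = - \frac{58}{3} + \frac{2 A}{Z}$ ($O{\left(Z,A \right)} = -16 + 2 \left(\frac{A}{Z} + \frac{5}{-3}\right) = -16 + 2 \left(\frac{A}{Z} + 5 \left(- \frac{1}{3}\right)\right) = -16 + 2 \left(\frac{A}{Z} - \frac{5}{3}\right) = -16 + 2 \left(- \frac{5}{3} + \frac{A}{Z}\right) = -16 + \left(- \frac{10}{3} + \frac{2 A}{Z}\right) = - \frac{58}{3} + \frac{2 A}{Z}$)
$S{\left(r,h \right)} = - \frac{5 h}{3}$ ($S{\left(r,h \right)} = - \frac{\left(2 + 3\right) h}{3} = - \frac{5 h}{3}$)
$p = -3$
$o{\left(j \right)} = 73 - 3 j$ ($o{\left(j \right)} = - 3 \left(\left(- \frac{58}{3} + \frac{2 j}{2}\right) - 5\right) = - 3 \left(\left(- \frac{58}{3} + 2 j \frac{1}{2}\right) - 5\right) = - 3 \left(\left(- \frac{58}{3} + j\right) - 5\right) = - 3 \left(- \frac{73}{3} + j\right) = 73 - 3 j$)
$\left(-6633 + 7453\right) + o{\left(-90 \right)} = \left(-6633 + 7453\right) + \left(73 - -270\right) = 820 + \left(73 + 270\right) = 820 + 343 = 1163$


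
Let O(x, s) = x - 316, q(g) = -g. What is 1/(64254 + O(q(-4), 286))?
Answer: 1/63942 ≈ 1.5639e-5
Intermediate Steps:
O(x, s) = -316 + x
1/(64254 + O(q(-4), 286)) = 1/(64254 + (-316 - 1*(-4))) = 1/(64254 + (-316 + 4)) = 1/(64254 - 312) = 1/63942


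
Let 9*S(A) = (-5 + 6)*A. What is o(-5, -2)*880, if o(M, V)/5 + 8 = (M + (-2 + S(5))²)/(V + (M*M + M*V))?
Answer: -8648000/243 ≈ -35589.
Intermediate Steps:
S(A) = A/9 (S(A) = ((-5 + 6)*A)/9 = (1*A)/9 = A/9)
o(M, V) = -40 + 5*(169/81 + M)/(V + M² + M*V) (o(M, V) = -40 + 5*((M + (-2 + (⅑)*5)²)/(V + (M*M + M*V))) = -40 + 5*((M + (-2 + 5/9)²)/(V + (M² + M*V))) = -40 + 5*((M + (-13/9)²)/(V + M² + M*V)) = -40 + 5*((M + 169/81)/(V + M² + M*V)) = -40 + 5*((169/81 + M)/(V + M² + M*V)) = -40 + 5*(169/81 + M)/(V + M² + M*V))
o(-5, -2)*880 = ((845/81 - 40*(-2) - 40*(-5)² + 5*(-5) - 40*(-5)*(-2))/(-2 + (-5)² - 5*(-2)))*880 = ((845/81 + 80 - 40*25 - 25 - 400)/(-2 + 25 + 10))*880 = ((845/81 + 80 - 1000 - 25 - 400)/33)*880 = ((1/33)*(-108100/81))*880 = -108100/2673*880 = -8648000/243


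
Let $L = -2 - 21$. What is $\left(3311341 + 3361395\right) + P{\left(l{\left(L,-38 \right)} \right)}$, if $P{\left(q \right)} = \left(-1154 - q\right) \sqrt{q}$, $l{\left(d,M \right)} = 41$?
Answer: $6672736 - 1195 \sqrt{41} \approx 6.6651 \cdot 10^{6}$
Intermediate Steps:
$L = -23$ ($L = -2 - 21 = -23$)
$P{\left(q \right)} = \sqrt{q} \left(-1154 - q\right)$
$\left(3311341 + 3361395\right) + P{\left(l{\left(L,-38 \right)} \right)} = \left(3311341 + 3361395\right) + \sqrt{41} \left(-1154 - 41\right) = 6672736 + \sqrt{41} \left(-1154 - 41\right) = 6672736 + \sqrt{41} \left(-1195\right) = 6672736 - 1195 \sqrt{41}$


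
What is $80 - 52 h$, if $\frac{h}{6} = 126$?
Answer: $-39232$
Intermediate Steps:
$h = 756$ ($h = 6 \cdot 126 = 756$)
$80 - 52 h = 80 - 39312 = -39232$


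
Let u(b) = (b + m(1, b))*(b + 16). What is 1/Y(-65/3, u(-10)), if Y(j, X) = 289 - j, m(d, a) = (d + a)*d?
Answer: 3/932 ≈ 0.0032189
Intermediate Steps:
m(d, a) = d*(a + d) (m(d, a) = (a + d)*d = d*(a + d))
u(b) = (1 + 2*b)*(16 + b) (u(b) = (b + 1*(b + 1))*(b + 16) = (b + 1*(1 + b))*(16 + b) = (b + (1 + b))*(16 + b) = (1 + 2*b)*(16 + b))
1/Y(-65/3, u(-10)) = 1/(289 - (-65)/3) = 1/(289 - 1*(-65/3)) = 1/(289 + 65/3) = 1/(932/3) = 3/932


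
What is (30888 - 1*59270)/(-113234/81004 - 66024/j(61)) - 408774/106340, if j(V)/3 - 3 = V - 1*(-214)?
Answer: 763912171259813/2192314000370 ≈ 348.45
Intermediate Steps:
j(V) = 651 + 3*V (j(V) = 9 + 3*(V - 1*(-214)) = 9 + 3*(V + 214) = 9 + 3*(214 + V) = 9 + (642 + 3*V) = 651 + 3*V)
(30888 - 1*59270)/(-113234/81004 - 66024/j(61)) - 408774/106340 = (30888 - 1*59270)/(-113234/81004 - 66024/(651 + 3*61)) - 408774/106340 = (30888 - 59270)/(-113234*1/81004 - 66024/(651 + 183)) - 408774*1/106340 = -28382/(-5147/3682 - 66024/834) - 204387/53170 = -28382/(-5147/3682 - 66024*1/834) - 204387/53170 = -28382/(-5147/3682 - 11004/139) - 204387/53170 = -28382/(-41232161/511798) - 204387/53170 = -28382*(-511798/41232161) - 204387/53170 = 14525850836/41232161 - 204387/53170 = 763912171259813/2192314000370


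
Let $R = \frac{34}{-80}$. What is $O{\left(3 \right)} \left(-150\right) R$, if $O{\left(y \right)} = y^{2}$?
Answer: $\frac{2295}{4} \approx 573.75$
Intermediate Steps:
$R = - \frac{17}{40}$ ($R = 34 \left(- \frac{1}{80}\right) = - \frac{17}{40} \approx -0.425$)
$O{\left(3 \right)} \left(-150\right) R = 3^{2} \left(-150\right) \left(- \frac{17}{40}\right) = 9 \left(-150\right) \left(- \frac{17}{40}\right) = \left(-1350\right) \left(- \frac{17}{40}\right) = \frac{2295}{4}$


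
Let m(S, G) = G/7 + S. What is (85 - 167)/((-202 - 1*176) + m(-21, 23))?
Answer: 287/1385 ≈ 0.20722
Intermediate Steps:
m(S, G) = S + G/7 (m(S, G) = G/7 + S = S + G/7)
(85 - 167)/((-202 - 1*176) + m(-21, 23)) = (85 - 167)/((-202 - 1*176) + (-21 + (⅐)*23)) = -82/((-202 - 176) + (-21 + 23/7)) = -82/(-378 - 124/7) = -82/(-2770/7) = -82*(-7/2770) = 287/1385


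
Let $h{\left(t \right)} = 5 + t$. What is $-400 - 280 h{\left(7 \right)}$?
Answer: $-3760$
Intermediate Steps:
$-400 - 280 h{\left(7 \right)} = -400 - 280 \left(5 + 7\right) = -400 - 3360 = -3760$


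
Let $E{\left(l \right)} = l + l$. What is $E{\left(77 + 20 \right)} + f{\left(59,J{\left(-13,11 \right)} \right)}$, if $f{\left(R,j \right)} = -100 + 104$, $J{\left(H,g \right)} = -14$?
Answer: $198$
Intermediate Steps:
$f{\left(R,j \right)} = 4$
$E{\left(l \right)} = 2 l$
$E{\left(77 + 20 \right)} + f{\left(59,J{\left(-13,11 \right)} \right)} = 2 \left(77 + 20\right) + 4 = 2 \cdot 97 + 4 = 194 + 4 = 198$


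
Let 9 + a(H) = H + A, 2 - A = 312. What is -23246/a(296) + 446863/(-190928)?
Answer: 4428034439/4391344 ≈ 1008.4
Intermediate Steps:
A = -310 (A = 2 - 1*312 = 2 - 312 = -310)
a(H) = -319 + H (a(H) = -9 + (H - 310) = -9 + (-310 + H) = -319 + H)
-23246/a(296) + 446863/(-190928) = -23246/(-319 + 296) + 446863/(-190928) = -23246/(-23) + 446863*(-1/190928) = -23246*(-1/23) - 446863/190928 = 23246/23 - 446863/190928 = 4428034439/4391344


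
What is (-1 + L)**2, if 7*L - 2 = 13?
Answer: 64/49 ≈ 1.3061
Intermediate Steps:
L = 15/7 (L = 2/7 + (1/7)*13 = 2/7 + 13/7 = 15/7 ≈ 2.1429)
(-1 + L)**2 = (-1 + 15/7)**2 = (8/7)**2 = 64/49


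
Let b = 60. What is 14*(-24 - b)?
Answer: -1176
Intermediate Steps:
14*(-24 - b) = 14*(-24 - 1*60) = 14*(-24 - 60) = 14*(-84) = -1176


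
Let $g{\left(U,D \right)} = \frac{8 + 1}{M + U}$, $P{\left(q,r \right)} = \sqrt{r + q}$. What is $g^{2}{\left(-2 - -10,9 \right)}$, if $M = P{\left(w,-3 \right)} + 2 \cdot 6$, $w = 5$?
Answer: $\frac{81}{\left(20 + \sqrt{2}\right)^{2}} \approx 0.17664$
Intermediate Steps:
$P{\left(q,r \right)} = \sqrt{q + r}$
$M = 12 + \sqrt{2}$ ($M = \sqrt{5 - 3} + 2 \cdot 6 = \sqrt{2} + 12 = 12 + \sqrt{2} \approx 13.414$)
$g{\left(U,D \right)} = \frac{9}{12 + U + \sqrt{2}}$ ($g{\left(U,D \right)} = \frac{8 + 1}{\left(12 + \sqrt{2}\right) + U} = \frac{9}{12 + U + \sqrt{2}}$)
$g^{2}{\left(-2 - -10,9 \right)} = \left(\frac{9}{12 - -8 + \sqrt{2}}\right)^{2} = \left(\frac{9}{12 + \left(-2 + 10\right) + \sqrt{2}}\right)^{2} = \left(\frac{9}{12 + 8 + \sqrt{2}}\right)^{2} = \left(\frac{9}{20 + \sqrt{2}}\right)^{2} = \frac{81}{\left(20 + \sqrt{2}\right)^{2}}$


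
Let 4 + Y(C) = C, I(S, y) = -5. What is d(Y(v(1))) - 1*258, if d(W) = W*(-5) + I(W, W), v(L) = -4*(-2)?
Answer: -283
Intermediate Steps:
v(L) = 8
Y(C) = -4 + C
d(W) = -5 - 5*W (d(W) = W*(-5) - 5 = -5*W - 5 = -5 - 5*W)
d(Y(v(1))) - 1*258 = (-5 - 5*(-4 + 8)) - 1*258 = (-5 - 5*4) - 258 = (-5 - 20) - 258 = -25 - 258 = -283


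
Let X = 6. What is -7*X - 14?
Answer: -56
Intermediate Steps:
-7*X - 14 = -7*6 - 14 = -42 - 14 = -56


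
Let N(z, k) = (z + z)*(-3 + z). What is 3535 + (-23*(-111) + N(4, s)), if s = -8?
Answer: 6096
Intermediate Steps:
N(z, k) = 2*z*(-3 + z) (N(z, k) = (2*z)*(-3 + z) = 2*z*(-3 + z))
3535 + (-23*(-111) + N(4, s)) = 3535 + (-23*(-111) + 2*4*(-3 + 4)) = 3535 + (2553 + 2*4*1) = 3535 + (2553 + 8) = 3535 + 2561 = 6096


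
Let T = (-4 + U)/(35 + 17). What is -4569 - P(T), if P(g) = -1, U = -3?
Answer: -4568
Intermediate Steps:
T = -7/52 (T = (-4 - 3)/(35 + 17) = -7/52 ≈ -0.13462)
-4569 - P(T) = -4569 - 1*(-1) = -4569 + 1 = -4568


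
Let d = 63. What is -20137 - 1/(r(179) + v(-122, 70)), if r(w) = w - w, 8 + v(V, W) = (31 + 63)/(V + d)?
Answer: -11397483/566 ≈ -20137.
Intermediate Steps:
v(V, W) = -8 + 94/(63 + V) (v(V, W) = -8 + (31 + 63)/(V + 63) = -8 + 94/(63 + V))
r(w) = 0
-20137 - 1/(r(179) + v(-122, 70)) = -20137 - 1/(0 + 2*(-205 - 4*(-122))/(63 - 122)) = -20137 - 1/(0 + 2*(-205 + 488)/(-59)) = -20137 - 1/(0 + 2*(-1/59)*283) = -20137 - 1/(0 - 566/59) = -20137 - 1/(-566/59) = -20137 - 1*(-59/566) = -20137 + 59/566 = -11397483/566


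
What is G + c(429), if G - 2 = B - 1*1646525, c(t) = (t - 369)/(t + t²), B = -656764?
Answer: -14162911761/6149 ≈ -2.3033e+6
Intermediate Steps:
c(t) = (-369 + t)/(t + t²)
G = -2303287 (G = 2 + (-656764 - 1*1646525) = 2 + (-656764 - 1646525) = 2 - 2303289 = -2303287)
G + c(429) = -2303287 + (-369 + 429)/(429*(1 + 429)) = -2303287 + (1/429)*60/430 = -2303287 + (1/429)*(1/430)*60 = -2303287 + 2/6149 = -14162911761/6149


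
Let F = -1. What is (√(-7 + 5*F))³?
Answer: -24*I*√3 ≈ -41.569*I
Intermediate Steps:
(√(-7 + 5*F))³ = (√(-7 + 5*(-1)))³ = (√(-7 - 5))³ = (√(-12))³ = (2*I*√3)³ = -24*I*√3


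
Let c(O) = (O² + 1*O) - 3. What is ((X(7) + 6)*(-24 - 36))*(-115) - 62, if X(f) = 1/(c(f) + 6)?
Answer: 2445842/59 ≈ 41455.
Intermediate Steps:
c(O) = -3 + O + O² (c(O) = (O² + O) - 3 = (O + O²) - 3 = -3 + O + O²)
X(f) = 1/(3 + f + f²) (X(f) = 1/((-3 + f + f²) + 6) = 1/(3 + f + f²))
((X(7) + 6)*(-24 - 36))*(-115) - 62 = ((1/(3 + 7 + 7²) + 6)*(-24 - 36))*(-115) - 62 = ((1/(3 + 7 + 49) + 6)*(-60))*(-115) - 62 = ((1/59 + 6)*(-60))*(-115) - 62 = ((355/59)*(-60))*(-115) - 62 = -21300/59*(-115) - 62 = 2449500/59 - 62 = 2445842/59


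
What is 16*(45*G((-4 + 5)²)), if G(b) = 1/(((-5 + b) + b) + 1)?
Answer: -360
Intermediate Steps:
G(b) = 1/(-4 + 2*b) (G(b) = 1/((-5 + 2*b) + 1) = 1/(-4 + 2*b))
16*(45*G((-4 + 5)²)) = 16*(45*(1/(2*(-2 + (-4 + 5)²)))) = 16*(45*(1/(2*(-2 + 1²)))) = 16*(45*(1/(2*(-2 + 1)))) = 16*(45*((½)/(-1))) = 16*(45*((½)*(-1))) = 16*(45*(-½)) = 16*(-45/2) = -360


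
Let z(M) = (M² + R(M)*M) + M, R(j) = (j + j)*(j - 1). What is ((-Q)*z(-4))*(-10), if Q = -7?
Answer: 10360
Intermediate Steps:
R(j) = 2*j*(-1 + j) (R(j) = (2*j)*(-1 + j) = 2*j*(-1 + j))
z(M) = M + M² + 2*M²*(-1 + M) (z(M) = (M² + (2*M*(-1 + M))*M) + M = (M² + 2*M²*(-1 + M)) + M = M + M² + 2*M²*(-1 + M))
((-Q)*z(-4))*(-10) = ((-1*(-7))*(-4*(1 - 1*(-4) + 2*(-4)²)))*(-10) = (7*(-4*(1 + 4 + 2*16)))*(-10) = (7*(-4*(1 + 4 + 32)))*(-10) = (7*(-4*37))*(-10) = (7*(-148))*(-10) = -1036*(-10) = 10360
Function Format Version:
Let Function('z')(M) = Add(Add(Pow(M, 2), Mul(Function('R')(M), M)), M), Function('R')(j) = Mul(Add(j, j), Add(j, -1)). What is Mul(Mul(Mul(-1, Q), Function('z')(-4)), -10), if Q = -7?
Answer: 10360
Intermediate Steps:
Function('R')(j) = Mul(2, j, Add(-1, j)) (Function('R')(j) = Mul(Mul(2, j), Add(-1, j)) = Mul(2, j, Add(-1, j)))
Function('z')(M) = Add(M, Pow(M, 2), Mul(2, Pow(M, 2), Add(-1, M))) (Function('z')(M) = Add(Add(Pow(M, 2), Mul(Mul(2, M, Add(-1, M)), M)), M) = Add(Add(Pow(M, 2), Mul(2, Pow(M, 2), Add(-1, M))), M) = Add(M, Pow(M, 2), Mul(2, Pow(M, 2), Add(-1, M))))
Mul(Mul(Mul(-1, Q), Function('z')(-4)), -10) = Mul(Mul(Mul(-1, -7), Mul(-4, Add(1, Mul(-1, -4), Mul(2, Pow(-4, 2))))), -10) = Mul(Mul(7, Mul(-4, Add(1, 4, Mul(2, 16)))), -10) = Mul(Mul(7, Mul(-4, Add(1, 4, 32))), -10) = Mul(Mul(7, Mul(-4, 37)), -10) = Mul(Mul(7, -148), -10) = Mul(-1036, -10) = 10360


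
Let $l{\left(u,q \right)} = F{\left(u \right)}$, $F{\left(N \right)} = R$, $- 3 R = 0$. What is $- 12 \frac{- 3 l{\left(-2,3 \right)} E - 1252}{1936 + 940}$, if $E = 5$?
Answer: $\frac{3756}{719} \approx 5.2239$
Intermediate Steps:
$R = 0$ ($R = \left(- \frac{1}{3}\right) 0 = 0$)
$F{\left(N \right)} = 0$
$l{\left(u,q \right)} = 0$
$- 12 \frac{- 3 l{\left(-2,3 \right)} E - 1252}{1936 + 940} = - 12 \frac{\left(-3\right) 0 \cdot 5 - 1252}{1936 + 940} = - 12 \frac{0 \cdot 5 - 1252}{2876} = - 12 \left(0 - 1252\right) \frac{1}{2876} = - 12 \left(\left(-1252\right) \frac{1}{2876}\right) = \left(-12\right) \left(- \frac{313}{719}\right) = \frac{3756}{719}$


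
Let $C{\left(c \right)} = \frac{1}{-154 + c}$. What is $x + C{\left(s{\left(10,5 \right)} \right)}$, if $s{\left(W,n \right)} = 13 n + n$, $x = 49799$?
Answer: $\frac{4183115}{84} \approx 49799.0$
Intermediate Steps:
$s{\left(W,n \right)} = 14 n$
$x + C{\left(s{\left(10,5 \right)} \right)} = 49799 + \frac{1}{-154 + 14 \cdot 5} = 49799 + \frac{1}{-154 + 70} = 49799 + \frac{1}{-84} = 49799 - \frac{1}{84} = \frac{4183115}{84}$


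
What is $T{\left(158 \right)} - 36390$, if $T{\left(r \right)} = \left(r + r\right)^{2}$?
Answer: $63466$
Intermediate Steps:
$T{\left(r \right)} = 4 r^{2}$ ($T{\left(r \right)} = \left(2 r\right)^{2} = 4 r^{2}$)
$T{\left(158 \right)} - 36390 = 4 \cdot 158^{2} - 36390 = 4 \cdot 24964 - 36390 = 99856 - 36390 = 63466$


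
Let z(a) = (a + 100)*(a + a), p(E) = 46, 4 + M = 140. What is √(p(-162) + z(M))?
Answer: √64238 ≈ 253.45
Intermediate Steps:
M = 136 (M = -4 + 140 = 136)
z(a) = 2*a*(100 + a) (z(a) = (100 + a)*(2*a) = 2*a*(100 + a))
√(p(-162) + z(M)) = √(46 + 2*136*(100 + 136)) = √(46 + 2*136*236) = √(46 + 64192) = √64238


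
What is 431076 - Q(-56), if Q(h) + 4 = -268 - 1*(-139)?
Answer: 431209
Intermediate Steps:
Q(h) = -133 (Q(h) = -4 + (-268 - 1*(-139)) = -4 + (-268 + 139) = -4 - 129 = -133)
431076 - Q(-56) = 431076 - 1*(-133) = 431076 + 133 = 431209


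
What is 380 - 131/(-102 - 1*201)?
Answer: 115271/303 ≈ 380.43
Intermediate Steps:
380 - 131/(-102 - 1*201) = 380 - 131/(-102 - 201) = 380 - 131/(-303) = 380 - 131*(-1/303) = 380 + 131/303 = 115271/303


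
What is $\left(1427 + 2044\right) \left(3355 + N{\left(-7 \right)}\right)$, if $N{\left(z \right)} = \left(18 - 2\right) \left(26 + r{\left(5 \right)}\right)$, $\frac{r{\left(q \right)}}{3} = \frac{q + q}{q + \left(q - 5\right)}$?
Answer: $13422357$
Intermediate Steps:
$r{\left(q \right)} = \frac{6 q}{-5 + 2 q}$ ($r{\left(q \right)} = 3 \frac{q + q}{q + \left(q - 5\right)} = 3 \frac{2 q}{q + \left(-5 + q\right)} = 3 \frac{2 q}{-5 + 2 q} = \frac{6 q}{-5 + 2 q}$)
$N{\left(z \right)} = 512$ ($N{\left(z \right)} = \left(18 - 2\right) \left(26 + 6 \cdot 5 \frac{1}{-5 + 2 \cdot 5}\right) = 16 \left(26 + 6 \cdot 5 \frac{1}{-5 + 10}\right) = 16 \left(26 + 6 \cdot 5 \cdot \frac{1}{5}\right) = 16 \left(26 + 6\right) = 16 \cdot 32 = 512$)
$\left(1427 + 2044\right) \left(3355 + N{\left(-7 \right)}\right) = \left(1427 + 2044\right) \left(3355 + 512\right) = 3471 \cdot 3867 = 13422357$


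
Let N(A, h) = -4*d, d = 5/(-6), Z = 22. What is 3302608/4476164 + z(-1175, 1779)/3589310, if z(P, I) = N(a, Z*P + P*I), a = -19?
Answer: 889057413077/1204975515513 ≈ 0.73782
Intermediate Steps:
d = -⅚ (d = 5*(-⅙) = -⅚ ≈ -0.83333)
N(A, h) = 10/3 (N(A, h) = -4*(-⅚) = 10/3)
z(P, I) = 10/3
3302608/4476164 + z(-1175, 1779)/3589310 = 3302608/4476164 + (10/3)/3589310 = 3302608*(1/4476164) + (10/3)*(1/3589310) = 825652/1119041 + 1/1076793 = 889057413077/1204975515513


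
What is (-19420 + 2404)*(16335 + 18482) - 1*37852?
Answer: -592483924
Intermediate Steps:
(-19420 + 2404)*(16335 + 18482) - 1*37852 = -17016*34817 - 37852 = -592446072 - 37852 = -592483924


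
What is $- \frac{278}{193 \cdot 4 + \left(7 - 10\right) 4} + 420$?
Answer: $\frac{159461}{380} \approx 419.63$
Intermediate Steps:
$- \frac{278}{193 \cdot 4 + \left(7 - 10\right) 4} + 420 = - \frac{278}{772 - 12} + 420 = - \frac{278}{760} + 420 = \left(-278\right) \frac{1}{760} + 420 = - \frac{139}{380} + 420 = \frac{159461}{380}$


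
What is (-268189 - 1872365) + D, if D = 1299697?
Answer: -840857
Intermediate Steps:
(-268189 - 1872365) + D = (-268189 - 1872365) + 1299697 = -2140554 + 1299697 = -840857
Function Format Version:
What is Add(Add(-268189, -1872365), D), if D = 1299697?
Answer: -840857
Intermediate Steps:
Add(Add(-268189, -1872365), D) = Add(Add(-268189, -1872365), 1299697) = Add(-2140554, 1299697) = -840857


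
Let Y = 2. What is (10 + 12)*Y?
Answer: 44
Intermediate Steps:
(10 + 12)*Y = (10 + 12)*2 = 22*2 = 44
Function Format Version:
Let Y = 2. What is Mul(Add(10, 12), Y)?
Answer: 44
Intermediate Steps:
Mul(Add(10, 12), Y) = Mul(Add(10, 12), 2) = Mul(22, 2) = 44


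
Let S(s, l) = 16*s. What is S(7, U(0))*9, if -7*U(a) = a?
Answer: 1008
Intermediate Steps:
U(a) = -a/7
S(7, U(0))*9 = (16*7)*9 = 112*9 = 1008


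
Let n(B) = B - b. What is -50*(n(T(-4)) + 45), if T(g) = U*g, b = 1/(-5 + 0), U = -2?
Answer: -2660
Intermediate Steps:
b = -⅕ (b = 1/(-5) = -⅕ ≈ -0.20000)
T(g) = -2*g
n(B) = ⅕ + B (n(B) = B - 1*(-⅕) = B + ⅕ = ⅕ + B)
-50*(n(T(-4)) + 45) = -50*((⅕ - 2*(-4)) + 45) = -50*((⅕ + 8) + 45) = -50*(41/5 + 45) = -50*266/5 = -2660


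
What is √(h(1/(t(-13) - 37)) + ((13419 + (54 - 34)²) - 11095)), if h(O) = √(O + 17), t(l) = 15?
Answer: √(1318416 + 22*√8206)/22 ≈ 52.231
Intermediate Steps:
h(O) = √(17 + O)
√(h(1/(t(-13) - 37)) + ((13419 + (54 - 34)²) - 11095)) = √(√(17 + 1/(15 - 37)) + ((13419 + (54 - 34)²) - 11095)) = √(√(17 + 1/(-22)) + ((13419 + 20²) - 11095)) = √(√(17 - 1/22) + ((13419 + 400) - 11095)) = √(√(373/22) + (13819 - 11095)) = √(√8206/22 + 2724) = √(2724 + √8206/22)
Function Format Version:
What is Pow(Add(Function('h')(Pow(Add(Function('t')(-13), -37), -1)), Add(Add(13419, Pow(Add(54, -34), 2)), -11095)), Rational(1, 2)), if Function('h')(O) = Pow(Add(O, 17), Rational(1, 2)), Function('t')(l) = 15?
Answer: Mul(Rational(1, 22), Pow(Add(1318416, Mul(22, Pow(8206, Rational(1, 2)))), Rational(1, 2))) ≈ 52.231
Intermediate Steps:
Function('h')(O) = Pow(Add(17, O), Rational(1, 2))
Pow(Add(Function('h')(Pow(Add(Function('t')(-13), -37), -1)), Add(Add(13419, Pow(Add(54, -34), 2)), -11095)), Rational(1, 2)) = Pow(Add(Pow(Add(17, Pow(Add(15, -37), -1)), Rational(1, 2)), Add(Add(13419, Pow(Add(54, -34), 2)), -11095)), Rational(1, 2)) = Pow(Add(Pow(Add(17, Pow(-22, -1)), Rational(1, 2)), Add(Add(13419, Pow(20, 2)), -11095)), Rational(1, 2)) = Pow(Add(Pow(Add(17, Rational(-1, 22)), Rational(1, 2)), Add(Add(13419, 400), -11095)), Rational(1, 2)) = Pow(Add(Pow(Rational(373, 22), Rational(1, 2)), Add(13819, -11095)), Rational(1, 2)) = Pow(Add(Mul(Rational(1, 22), Pow(8206, Rational(1, 2))), 2724), Rational(1, 2)) = Pow(Add(2724, Mul(Rational(1, 22), Pow(8206, Rational(1, 2)))), Rational(1, 2))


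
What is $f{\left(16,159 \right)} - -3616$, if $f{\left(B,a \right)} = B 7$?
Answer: $3728$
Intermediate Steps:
$f{\left(B,a \right)} = 7 B$
$f{\left(16,159 \right)} - -3616 = 7 \cdot 16 - -3616 = 112 + \left(3708 - 92\right) = 112 + 3616 = 3728$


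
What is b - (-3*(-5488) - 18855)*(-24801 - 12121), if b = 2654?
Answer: -88277848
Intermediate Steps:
b - (-3*(-5488) - 18855)*(-24801 - 12121) = 2654 - (-3*(-5488) - 18855)*(-24801 - 12121) = 2654 - (16464 - 18855)*(-36922) = 2654 - (-2391)*(-36922) = 2654 - 1*88280502 = 2654 - 88280502 = -88277848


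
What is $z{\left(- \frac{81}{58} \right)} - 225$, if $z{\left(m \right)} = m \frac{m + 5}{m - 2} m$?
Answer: $- \frac{150480549}{662708} \approx -227.07$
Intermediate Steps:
$z{\left(m \right)} = \frac{m^{2} \left(5 + m\right)}{-2 + m}$ ($z{\left(m \right)} = m \frac{5 + m}{-2 + m} m = \frac{m \left(5 + m\right)}{-2 + m} m = \frac{m^{2} \left(5 + m\right)}{-2 + m}$)
$z{\left(- \frac{81}{58} \right)} - 225 = \frac{\left(- \frac{81}{58}\right)^{2} \left(5 - \frac{81}{58}\right)}{-2 - \frac{81}{58}} - 225 = \frac{6561}{3364} \frac{1}{- \frac{197}{58}} \cdot \frac{209}{58} - 225 = \frac{6561}{3364} \left(- \frac{58}{197}\right) \frac{209}{58} - 225 = - \frac{1371249}{662708} - 225 = - \frac{150480549}{662708}$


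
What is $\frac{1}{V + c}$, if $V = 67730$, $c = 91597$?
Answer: $\frac{1}{159327} \approx 6.2764 \cdot 10^{-6}$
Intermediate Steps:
$\frac{1}{V + c} = \frac{1}{67730 + 91597} = \frac{1}{159327}$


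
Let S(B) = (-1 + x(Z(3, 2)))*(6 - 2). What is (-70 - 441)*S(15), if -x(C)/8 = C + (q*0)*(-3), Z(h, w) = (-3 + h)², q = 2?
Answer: 2044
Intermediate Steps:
x(C) = -8*C (x(C) = -8*(C + (2*0)*(-3)) = -8*(C + 0*(-3)) = -8*(C + 0) = -8*C)
S(B) = -4 (S(B) = (-1 - 8*(-3 + 3)²)*(6 - 2) = (-1 - 8*0²)*4 = (-1 - 8*0)*4 = (-1 + 0)*4 = -1*4 = -4)
(-70 - 441)*S(15) = (-70 - 441)*(-4) = -511*(-4) = 2044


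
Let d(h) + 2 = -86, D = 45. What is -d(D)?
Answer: 88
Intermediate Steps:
d(h) = -88 (d(h) = -2 - 86 = -88)
-d(D) = -1*(-88) = 88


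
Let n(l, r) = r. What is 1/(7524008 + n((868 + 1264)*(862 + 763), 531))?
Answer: 1/7524539 ≈ 1.3290e-7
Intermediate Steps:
1/(7524008 + n((868 + 1264)*(862 + 763), 531)) = 1/(7524008 + 531) = 1/7524539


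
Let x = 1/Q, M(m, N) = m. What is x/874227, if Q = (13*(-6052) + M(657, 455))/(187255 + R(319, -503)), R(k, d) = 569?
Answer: -62608/22735438771 ≈ -2.7538e-6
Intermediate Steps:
Q = -78019/187824 (Q = (13*(-6052) + 657)/(187255 + 569) = (-78676 + 657)/187824 = -78019*1/187824 = -78019/187824 ≈ -0.41538)
x = -187824/78019 (x = 1/(-78019/187824) = -187824/78019 ≈ -2.4074)
x/874227 = -187824/78019/874227 = -187824/78019*1/874227 = -62608/22735438771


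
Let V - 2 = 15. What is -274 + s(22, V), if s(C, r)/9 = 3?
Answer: -247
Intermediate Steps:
V = 17 (V = 2 + 15 = 17)
s(C, r) = 27 (s(C, r) = 9*3 = 27)
-274 + s(22, V) = -274 + 27 = -247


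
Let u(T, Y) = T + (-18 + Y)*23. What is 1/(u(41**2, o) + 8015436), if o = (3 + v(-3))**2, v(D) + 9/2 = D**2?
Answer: 4/32071987 ≈ 1.2472e-7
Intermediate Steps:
v(D) = -9/2 + D**2
o = 225/4 (o = (3 + (-9/2 + (-3)**2))**2 = (3 + (-9/2 + 9))**2 = (3 + 9/2)**2 = (15/2)**2 = 225/4 ≈ 56.250)
u(T, Y) = -414 + T + 23*Y (u(T, Y) = T + (-414 + 23*Y) = -414 + T + 23*Y)
1/(u(41**2, o) + 8015436) = 1/((-414 + 41**2 + 23*(225/4)) + 8015436) = 1/((-414 + 1681 + 5175/4) + 8015436) = 1/(10243/4 + 8015436) = 1/(32071987/4) = 4/32071987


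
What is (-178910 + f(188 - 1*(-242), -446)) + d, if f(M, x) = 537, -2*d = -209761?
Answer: -146985/2 ≈ -73493.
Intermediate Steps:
d = 209761/2 (d = -1/2*(-209761) = 209761/2 ≈ 1.0488e+5)
(-178910 + f(188 - 1*(-242), -446)) + d = (-178910 + 537) + 209761/2 = -178373 + 209761/2 = -146985/2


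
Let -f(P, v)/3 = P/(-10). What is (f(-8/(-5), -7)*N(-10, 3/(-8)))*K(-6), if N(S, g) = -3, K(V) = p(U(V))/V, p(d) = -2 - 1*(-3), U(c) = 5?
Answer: 6/25 ≈ 0.24000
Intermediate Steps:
p(d) = 1 (p(d) = -2 + 3 = 1)
K(V) = 1/V
f(P, v) = 3*P/10 (f(P, v) = -3*P/(-10) = -3*P*(-1)/10 = -(-3)*P/10 = 3*P/10)
(f(-8/(-5), -7)*N(-10, 3/(-8)))*K(-6) = ((3*(-8/(-5))/10)*(-3))/(-6) = ((3*(-8*(-⅕))/10)*(-3))*(-⅙) = (((3/10)*(8/5))*(-3))*(-⅙) = ((12/25)*(-3))*(-⅙) = -36/25*(-⅙) = 6/25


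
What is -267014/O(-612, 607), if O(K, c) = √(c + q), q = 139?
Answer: -133507*√746/373 ≈ -9776.1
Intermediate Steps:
O(K, c) = √(139 + c) (O(K, c) = √(c + 139) = √(139 + c))
-267014/O(-612, 607) = -267014/√(139 + 607) = -267014*√746/746 = -133507*√746/373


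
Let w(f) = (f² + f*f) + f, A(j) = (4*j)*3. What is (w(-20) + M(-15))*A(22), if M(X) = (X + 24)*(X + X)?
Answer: 134640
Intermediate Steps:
M(X) = 2*X*(24 + X) (M(X) = (24 + X)*(2*X) = 2*X*(24 + X))
A(j) = 12*j
w(f) = f + 2*f² (w(f) = (f² + f²) + f = 2*f² + f = f + 2*f²)
(w(-20) + M(-15))*A(22) = (-20*(1 + 2*(-20)) + 2*(-15)*(24 - 15))*(12*22) = (-20*(1 - 40) + 2*(-15)*9)*264 = (-20*(-39) - 270)*264 = (780 - 270)*264 = 510*264 = 134640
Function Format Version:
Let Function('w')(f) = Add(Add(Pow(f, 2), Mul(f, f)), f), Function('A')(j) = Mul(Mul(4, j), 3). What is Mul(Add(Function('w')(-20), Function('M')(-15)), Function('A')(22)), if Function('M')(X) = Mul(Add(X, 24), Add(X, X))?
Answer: 134640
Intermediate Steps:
Function('M')(X) = Mul(2, X, Add(24, X)) (Function('M')(X) = Mul(Add(24, X), Mul(2, X)) = Mul(2, X, Add(24, X)))
Function('A')(j) = Mul(12, j)
Function('w')(f) = Add(f, Mul(2, Pow(f, 2))) (Function('w')(f) = Add(Add(Pow(f, 2), Pow(f, 2)), f) = Add(Mul(2, Pow(f, 2)), f) = Add(f, Mul(2, Pow(f, 2))))
Mul(Add(Function('w')(-20), Function('M')(-15)), Function('A')(22)) = Mul(Add(Mul(-20, Add(1, Mul(2, -20))), Mul(2, -15, Add(24, -15))), Mul(12, 22)) = Mul(Add(Mul(-20, Add(1, -40)), Mul(2, -15, 9)), 264) = Mul(Add(Mul(-20, -39), -270), 264) = Mul(Add(780, -270), 264) = Mul(510, 264) = 134640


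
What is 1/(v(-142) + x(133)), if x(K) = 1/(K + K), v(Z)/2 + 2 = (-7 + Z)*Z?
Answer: 266/11254993 ≈ 2.3634e-5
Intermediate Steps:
v(Z) = -4 + 2*Z*(-7 + Z) (v(Z) = -4 + 2*((-7 + Z)*Z) = -4 + 2*(Z*(-7 + Z)) = -4 + 2*Z*(-7 + Z))
x(K) = 1/(2*K)
1/(v(-142) + x(133)) = 1/((-4 - 14*(-142) + 2*(-142)**2) + (1/2)/133) = 1/((-4 + 1988 + 2*20164) + (1/2)*(1/133)) = 1/((-4 + 1988 + 40328) + 1/266) = 1/(42312 + 1/266) = 1/(11254993/266) = 266/11254993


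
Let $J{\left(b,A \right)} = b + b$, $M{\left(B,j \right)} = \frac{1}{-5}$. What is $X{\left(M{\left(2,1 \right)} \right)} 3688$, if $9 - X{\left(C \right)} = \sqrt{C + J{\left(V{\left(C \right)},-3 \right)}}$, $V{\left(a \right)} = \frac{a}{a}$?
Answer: $33192 - \frac{11064 \sqrt{5}}{5} \approx 28244.0$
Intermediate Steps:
$V{\left(a \right)} = 1$
$M{\left(B,j \right)} = - \frac{1}{5}$
$J{\left(b,A \right)} = 2 b$
$X{\left(C \right)} = 9 - \sqrt{2 + C}$ ($X{\left(C \right)} = 9 - \sqrt{C + 2 \cdot 1} = 9 - \sqrt{C + 2} = 9 - \sqrt{2 + C}$)
$X{\left(M{\left(2,1 \right)} \right)} 3688 = \left(9 - \sqrt{2 - \frac{1}{5}}\right) 3688 = \left(9 - \sqrt{\frac{9}{5}}\right) 3688 = \left(9 - \frac{3 \sqrt{5}}{5}\right) 3688 = 33192 - \frac{11064 \sqrt{5}}{5}$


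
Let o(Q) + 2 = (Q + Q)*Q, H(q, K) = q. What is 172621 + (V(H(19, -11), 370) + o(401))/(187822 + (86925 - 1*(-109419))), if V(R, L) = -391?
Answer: 66315440295/384166 ≈ 1.7262e+5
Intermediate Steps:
o(Q) = -2 + 2*Q² (o(Q) = -2 + (Q + Q)*Q = -2 + (2*Q)*Q = -2 + 2*Q²)
172621 + (V(H(19, -11), 370) + o(401))/(187822 + (86925 - 1*(-109419))) = 172621 + (-391 + (-2 + 2*401²))/(187822 + (86925 - 1*(-109419))) = 172621 + (-391 + (-2 + 2*160801))/(187822 + (86925 + 109419)) = 172621 + (-391 + (-2 + 321602))/(187822 + 196344) = 172621 + (-391 + 321600)/384166 = 172621 + 321209*(1/384166) = 172621 + 321209/384166 = 66315440295/384166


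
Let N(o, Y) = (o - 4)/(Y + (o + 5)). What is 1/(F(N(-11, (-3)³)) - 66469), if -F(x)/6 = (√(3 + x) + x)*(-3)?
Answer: -8041759/534461747329 - 198*√418/534461747329 ≈ -1.5054e-5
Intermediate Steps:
N(o, Y) = (-4 + o)/(5 + Y + o) (N(o, Y) = (-4 + o)/(Y + (5 + o)) = (-4 + o)/(5 + Y + o))
F(x) = 18*x + 18*√(3 + x) (F(x) = -6*(√(3 + x) + x)*(-3) = -6*(x + √(3 + x))*(-3) = -6*(-3*x - 3*√(3 + x)) = 18*x + 18*√(3 + x))
1/(F(N(-11, (-3)³)) - 66469) = 1/((18*((-4 - 11)/(5 + (-3)³ - 11)) + 18*√(3 + (-4 - 11)/(5 + (-3)³ - 11))) - 66469) = 1/((18*(-15/(5 - 27 - 11)) + 18*√(3 - 15/(5 - 27 - 11))) - 66469) = 1/((18*(-15/(-33)) + 18*√(3 - 15/(-33))) - 66469) = 1/((18*(-1/33*(-15)) + 18*√(3 - 1/33*(-15))) - 66469) = 1/((18*(5/11) + 18*√(3 + 5/11)) - 66469) = 1/((90/11 + 18*√(38/11)) - 66469) = 1/((90/11 + 18*(√418/11)) - 66469) = 1/((90/11 + 18*√418/11) - 66469) = 1/(-731069/11 + 18*√418/11)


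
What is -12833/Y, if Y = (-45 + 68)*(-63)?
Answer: 12833/1449 ≈ 8.8564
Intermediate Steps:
Y = -1449 (Y = 23*(-63) = -1449)
-12833/Y = -12833/(-1449) = -12833*(-1/1449) = 12833/1449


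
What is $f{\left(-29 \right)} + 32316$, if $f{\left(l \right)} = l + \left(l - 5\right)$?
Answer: $32253$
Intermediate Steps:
$f{\left(l \right)} = -5 + 2 l$ ($f{\left(l \right)} = l + \left(l - 5\right) = l + \left(-5 + l\right) = -5 + 2 l$)
$f{\left(-29 \right)} + 32316 = \left(-5 + 2 \left(-29\right)\right) + 32316 = \left(-5 - 58\right) + 32316 = -63 + 32316 = 32253$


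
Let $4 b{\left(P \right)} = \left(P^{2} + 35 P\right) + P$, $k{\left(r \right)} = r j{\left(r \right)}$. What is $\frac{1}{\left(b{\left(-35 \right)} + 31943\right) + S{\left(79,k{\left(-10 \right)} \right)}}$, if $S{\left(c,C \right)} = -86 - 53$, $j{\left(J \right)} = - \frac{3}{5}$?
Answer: $\frac{4}{127181} \approx 3.1451 \cdot 10^{-5}$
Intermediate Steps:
$j{\left(J \right)} = - \frac{3}{5}$ ($j{\left(J \right)} = \left(-3\right) \frac{1}{5} = - \frac{3}{5}$)
$k{\left(r \right)} = - \frac{3 r}{5}$ ($k{\left(r \right)} = r \left(- \frac{3}{5}\right) = - \frac{3 r}{5}$)
$S{\left(c,C \right)} = -139$
$b{\left(P \right)} = 9 P + \frac{P^{2}}{4}$ ($b{\left(P \right)} = \frac{\left(P^{2} + 35 P\right) + P}{4} = \frac{P^{2} + 36 P}{4} = 9 P + \frac{P^{2}}{4}$)
$\frac{1}{\left(b{\left(-35 \right)} + 31943\right) + S{\left(79,k{\left(-10 \right)} \right)}} = \frac{1}{\left(\frac{1}{4} \left(-35\right) \left(36 - 35\right) + 31943\right) - 139} = \frac{1}{\left(\frac{1}{4} \left(-35\right) 1 + 31943\right) - 139} = \frac{1}{\left(- \frac{35}{4} + 31943\right) - 139} = \frac{1}{\frac{127737}{4} - 139} = \frac{1}{\frac{127181}{4}} = \frac{4}{127181}$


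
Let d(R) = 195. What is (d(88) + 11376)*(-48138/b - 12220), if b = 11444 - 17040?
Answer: -395352038361/2798 ≈ -1.4130e+8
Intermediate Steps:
b = -5596
(d(88) + 11376)*(-48138/b - 12220) = (195 + 11376)*(-48138/(-5596) - 12220) = 11571*(-48138*(-1/5596) - 12220) = 11571*(24069/2798 - 12220) = 11571*(-34167491/2798) = -395352038361/2798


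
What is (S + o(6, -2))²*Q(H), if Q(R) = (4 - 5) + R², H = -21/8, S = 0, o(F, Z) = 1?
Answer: 377/64 ≈ 5.8906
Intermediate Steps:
H = -21/8 (H = -21*⅛ = -21/8 ≈ -2.6250)
Q(R) = -1 + R²
(S + o(6, -2))²*Q(H) = (0 + 1)²*(-1 + (-21/8)²) = 1²*(-1 + 441/64) = 1*(377/64) = 377/64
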